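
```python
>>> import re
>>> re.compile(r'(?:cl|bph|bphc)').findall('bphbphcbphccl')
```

The regex engine tests alternatives in the order written; an earlier branch that matches wins even if a later one would match more.
Matches: at [0:3] → 'bph'; at [3:6] → 'bph'; at [7:10] → 'bph'; at [11:13] → 'cl'.
With no groups in the pattern, `findall` gives back each whole match — 4 here.

['bph', 'bph', 'bph', 'cl']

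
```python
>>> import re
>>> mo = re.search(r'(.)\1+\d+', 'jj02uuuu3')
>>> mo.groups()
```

('j',)

The match spans [0:4] → 'jj02'.
Captured: group 1 = 'j'.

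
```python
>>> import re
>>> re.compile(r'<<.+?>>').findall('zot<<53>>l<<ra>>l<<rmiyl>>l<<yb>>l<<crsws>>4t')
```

No capturing groups, so `findall` returns the 5 full match strings.

['<<53>>', '<<ra>>', '<<rmiyl>>', '<<yb>>', '<<crsws>>']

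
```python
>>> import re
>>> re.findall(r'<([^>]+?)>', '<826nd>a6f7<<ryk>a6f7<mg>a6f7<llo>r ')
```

['826nd', '<ryk', 'mg', 'llo']

Walking the string: at [0:7] match '<826nd>', group 1 = '826nd'; at [11:17] match '<<ryk>', group 1 = '<ryk'; at [21:25] match '<mg>', group 1 = 'mg'; at [29:34] match '<llo>', group 1 = 'llo'.
Because there's exactly one group, `findall` drops the full match and keeps group 1 from each hit.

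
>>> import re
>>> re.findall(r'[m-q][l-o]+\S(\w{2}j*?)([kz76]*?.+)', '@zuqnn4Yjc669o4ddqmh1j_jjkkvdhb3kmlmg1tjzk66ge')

Pattern: a character in [m-q]; then one or more of a character in [l-o]; then a non-whitespace character; then exactly 2 of a word character, then zero or more of a literal 'j' (lazy) (captured); then zero or more of one of [kz76] (lazy), then one or more of any character (captured).
Walking the string: at [3:46] match 'qnn4Yjc669o4ddqmh1j_jjkkvdhb3kmlmg1tjzk66ge', groups = ('Yj', 'c669o4ddqmh1j_jjkkvdhb3kmlmg1tjzk66ge').
2 groups means the one result is a tuple of 2 captured strings — 1 here.

[('Yj', 'c669o4ddqmh1j_jjkkvdhb3kmlmg1tjzk66ge')]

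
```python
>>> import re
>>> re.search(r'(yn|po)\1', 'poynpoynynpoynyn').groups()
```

The match spans [6:10] → 'ynyn'.
Captured: group 1 = 'yn'.

('yn',)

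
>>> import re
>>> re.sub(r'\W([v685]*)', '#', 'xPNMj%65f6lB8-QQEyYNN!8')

'xPNMj#f6lB8#QQEyYNN#'

Pattern: a non-word character; then zero or more of one of [v685] (captured).
`sub` substitutes '#' at each match site.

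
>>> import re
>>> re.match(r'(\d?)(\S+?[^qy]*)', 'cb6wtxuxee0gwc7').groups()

('', 'cb6wtxuxee0gwc7')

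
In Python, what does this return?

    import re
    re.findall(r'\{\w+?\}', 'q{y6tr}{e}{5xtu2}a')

['{y6tr}', '{e}', '{5xtu2}']

No capturing groups, so `findall` returns the 3 full match strings.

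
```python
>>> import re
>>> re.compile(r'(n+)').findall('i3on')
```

['n']

The pattern matches one or more of a literal 'n' (captured).
With a single group, `findall` returns only what that group captured — 1 item.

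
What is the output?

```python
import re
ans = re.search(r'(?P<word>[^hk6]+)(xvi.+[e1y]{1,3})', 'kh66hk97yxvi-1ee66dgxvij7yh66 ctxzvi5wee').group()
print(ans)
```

97yxvi-1ee66dgxvij7yh66 ctxzvi5wee

The pattern matches one or more of any character except [hk6] (captured as 'word'); then the literal 'xvi', then one or more of any character, then 1 to 3 of one of [e1y] (captured).
`search` walks the string left to right and returns the first match it finds.
The match spans [6:40] → '97yxvi-1ee66dgxvij7yh66 ctxzvi5wee'.
Captured: group 1 = '97y', group 2 = 'xvi-1ee66dgxvij7yh66 ctxzvi5wee'.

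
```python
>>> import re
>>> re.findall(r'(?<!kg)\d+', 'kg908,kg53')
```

['08', '3']

Because the assertion is negative and zero-width, positions next to the forbidden text are skipped.
Since nothing is captured, `findall` lists the 2 matched substrings directly.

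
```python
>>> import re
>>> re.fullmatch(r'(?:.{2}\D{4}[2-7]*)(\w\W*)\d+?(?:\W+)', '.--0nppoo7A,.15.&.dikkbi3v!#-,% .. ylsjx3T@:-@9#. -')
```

None

The pattern matches exactly 2 of any character, then exactly 4 of a non-digit, then zero or more of a character in [2-7] (non-capturing group); then a word character, then zero or more of a non-word character (captured); then one or more of a digit (lazy); then one or more of a non-word character (non-capturing group).
`re.fullmatch` requires the pattern to consume the entire string.
Here the pattern can't cover the whole string, so the call returns None.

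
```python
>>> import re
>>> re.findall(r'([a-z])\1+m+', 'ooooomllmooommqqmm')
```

['o', 'l', 'o', 'q']

The backreference `\1` re-matches whatever the first group consumed, character for character.
Walking the string: at [0:6] match 'ooooom', group 1 = 'o'; at [6:9] match 'llm', group 1 = 'l'; at [9:14] match 'ooomm', group 1 = 'o'; at [14:18] match 'qqmm', group 1 = 'q'.
Because there's exactly one group, `findall` drops the full match and keeps group 1 from each hit.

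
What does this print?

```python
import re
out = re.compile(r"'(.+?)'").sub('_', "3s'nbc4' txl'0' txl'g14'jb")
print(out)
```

3s_ txl_ txl_jb

Lazy quantifiers expand one character at a time until the remainder of the pattern can match.
Matches: at [2:8] → "'nbc4'"; at [12:15] → "'0'"; at [19:24] → "'g14'".
`sub` substitutes '_' at each match site.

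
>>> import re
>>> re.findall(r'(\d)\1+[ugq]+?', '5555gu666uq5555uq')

['5', '6', '5']

The backreference `\1` re-matches whatever the first group consumed, character for character.
Walking the string: at [0:5] match '5555g', group 1 = '5'; at [6:10] match '666u', group 1 = '6'; at [11:16] match '5555u', group 1 = '5'.
Because there's exactly one group, `findall` drops the full match and keeps group 1 from each hit.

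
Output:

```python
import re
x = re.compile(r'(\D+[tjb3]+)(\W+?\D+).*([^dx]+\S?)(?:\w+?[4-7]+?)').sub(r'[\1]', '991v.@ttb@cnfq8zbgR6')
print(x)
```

991[v.@ttb]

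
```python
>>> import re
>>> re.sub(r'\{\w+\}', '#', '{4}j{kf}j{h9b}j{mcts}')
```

'#j#j#j#'

Matches: at [0:3] → '{4}'; at [4:8] → '{kf}'; at [9:14] → '{h9b}'; at [15:21] → '{mcts}'.
Every occurrence is swapped for '#'.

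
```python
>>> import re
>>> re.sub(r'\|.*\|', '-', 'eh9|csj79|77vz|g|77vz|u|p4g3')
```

Matches: at [3:24] → '|csj79|77vz|g|77vz|u|'.
Each match is replaced by '-'.

'eh9-p4g3'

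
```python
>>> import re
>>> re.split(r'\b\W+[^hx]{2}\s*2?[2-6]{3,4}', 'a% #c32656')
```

Pattern: a word boundary (`\b`, zero-width); then one or more of a non-word character; then exactly 2 of any character except [hx], then zero or more of whitespace, then optionally the literal '2'; then 3 to 4 of a character in [2-6].
`split` removes every match and returns the 2 fragments in between.

['a', '']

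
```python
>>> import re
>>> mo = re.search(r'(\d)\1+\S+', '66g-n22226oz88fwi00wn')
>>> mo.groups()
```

('6',)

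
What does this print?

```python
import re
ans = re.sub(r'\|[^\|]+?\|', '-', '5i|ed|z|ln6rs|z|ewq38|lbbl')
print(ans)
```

5i-z-z-lbbl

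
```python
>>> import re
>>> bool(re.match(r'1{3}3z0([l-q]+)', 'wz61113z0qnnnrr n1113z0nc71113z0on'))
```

False

This matches exactly 3 of a literal '1', then the literal '3z0'; then one or more of a character in [l-q] (captured).
`re.match` won't scan ahead — the pattern has to work from the very first character.
Here the string doesn't start with a match, so the call returns None, and `bool(None)` is False.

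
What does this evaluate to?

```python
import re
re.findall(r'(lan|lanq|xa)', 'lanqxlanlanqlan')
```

['lan', 'lan', 'lan', 'lan']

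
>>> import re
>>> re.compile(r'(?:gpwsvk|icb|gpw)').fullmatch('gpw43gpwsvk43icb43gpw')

For `fullmatch`, every character of the input must be accounted for by the pattern.
Here the string isn't matched end-to-end, so the call returns None.

None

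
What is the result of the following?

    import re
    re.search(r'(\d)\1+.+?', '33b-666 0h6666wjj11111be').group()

'33b'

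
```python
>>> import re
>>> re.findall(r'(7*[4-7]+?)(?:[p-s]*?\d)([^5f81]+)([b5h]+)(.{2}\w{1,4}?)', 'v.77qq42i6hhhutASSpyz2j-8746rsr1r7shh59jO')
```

The pattern matches zero or more of a literal '7', then one or more of a character in [4-7] (lazy) (captured); then zero or more of a character in [p-s] (lazy), then a digit (non-capturing group); then one or more of any character except [5f81] (captured); then one or more of one of [b5h] (captured); then exactly 2 of any character, then 1 to 4 of a word character (lazy) (captured).
`findall` packs the 4 group values into a tuple for every match.

[('77', '2i6hh', 'h', 'utA'), ('746', 'r7shh', '5', '9jO')]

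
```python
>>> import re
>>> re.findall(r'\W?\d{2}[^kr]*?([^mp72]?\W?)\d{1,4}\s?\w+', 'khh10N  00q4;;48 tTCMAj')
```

This matches optionally a non-word character, then exactly 2 of a digit, then zero or more of any character except [kr] (lazy); then optionally any character except [mp72], then optionally a non-word character (captured); then 1 to 4 of a digit, then optionally whitespace, then one or more of a word character.
A `+?`/`*?`/`{m,n}?` starts at its minimum and grows only as far as needed for what follows to match.
Scanning left to right: at [3:12] match '10N  00q4', group 1 = '  '.
One capturing group, so `findall` returns just the captured substring from the one match — 1 in all.

['  ']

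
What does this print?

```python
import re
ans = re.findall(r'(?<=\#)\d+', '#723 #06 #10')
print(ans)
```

['723', '06', '10']

The positive lookaround only admits positions where the adjacent text matches; those characters stay outside the span.
Walking the string: at [1:4] → '723'; at [6:8] → '06'; at [10:12] → '10'.
With no groups in the pattern, `findall` gives back each whole match — 3 here.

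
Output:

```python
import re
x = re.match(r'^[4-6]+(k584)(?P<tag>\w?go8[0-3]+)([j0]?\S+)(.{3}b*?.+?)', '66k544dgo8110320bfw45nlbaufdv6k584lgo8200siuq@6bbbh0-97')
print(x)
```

None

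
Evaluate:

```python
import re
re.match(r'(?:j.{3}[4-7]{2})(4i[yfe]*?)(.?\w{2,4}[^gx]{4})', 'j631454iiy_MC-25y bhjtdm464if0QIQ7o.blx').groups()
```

The match spans [0:17] → 'j631454iiy_MC-25y'.
Captured: group 1 = '4i', group 2 = 'iy_MC-25y'.

('4i', 'iy_MC-25y')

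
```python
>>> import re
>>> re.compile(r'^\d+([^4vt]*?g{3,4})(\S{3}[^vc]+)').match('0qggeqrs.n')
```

None

`re.match` only tries the pattern at the start of the string.
Here the pattern fails at index 0, so the call returns None.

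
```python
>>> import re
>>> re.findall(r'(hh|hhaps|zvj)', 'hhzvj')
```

['hh', 'zvj']

Walking the string: at [0:2] match 'hh', group 1 = 'hh'; at [2:5] match 'zvj', group 1 = 'zvj'.
One capturing group, so `findall` returns just the captured substring from each match — 2 in all.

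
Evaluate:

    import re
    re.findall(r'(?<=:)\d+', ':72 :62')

['72', '62']

The lookaround is zero-width — it requires the adjacent text to match without consuming it, so the asserted text isn't part of the match.
`findall` yields the raw match text (2 of them) because the pattern has no groups.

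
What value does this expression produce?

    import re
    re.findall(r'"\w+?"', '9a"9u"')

Scanning left to right: at [2:6] → '"9u"'.
Since nothing is captured, `findall` lists the 1 matched substring directly.

['"9u"']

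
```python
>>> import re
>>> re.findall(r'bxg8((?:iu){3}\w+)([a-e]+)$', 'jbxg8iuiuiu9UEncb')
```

[('iuiuiu9UEnc', 'b')]

This matches the literal 'bx', then the literal 'g8'; then the literal 'iu' repeated 3 times, then one or more of a word character (captured); then one or more of a character in [a-e] (captured); then anchored at the end.
Walking the string: at [1:17] match 'bxg8iuiuiu9UEncb', groups = ('iuiuiu9UEnc', 'b').
`findall` packs the 2 group values into a tuple for every match.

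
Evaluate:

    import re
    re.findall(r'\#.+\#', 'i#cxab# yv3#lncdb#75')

['#cxab# yv3#lncdb#']

Walking the string: at [1:18] → '#cxab# yv3#lncdb#'.
With no groups in the pattern, `findall` gives back each whole match — 1 here.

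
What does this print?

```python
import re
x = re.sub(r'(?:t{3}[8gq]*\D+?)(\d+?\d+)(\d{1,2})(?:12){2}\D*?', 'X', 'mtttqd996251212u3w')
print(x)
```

mXu3w

Lazy quantifiers expand one character at a time until the remainder of the pattern can match.
Each match is replaced by 'X'.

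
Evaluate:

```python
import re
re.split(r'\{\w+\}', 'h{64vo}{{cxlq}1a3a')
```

['h', '{', '1a3a']

The string is cut at each match, leaving 3 pieces.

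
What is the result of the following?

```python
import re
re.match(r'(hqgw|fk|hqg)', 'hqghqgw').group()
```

'hqg'

`re.match` won't scan ahead — the pattern has to work from the very first character.
The match spans [0:3] → 'hqg'.
Captured: group 1 = 'hqg'.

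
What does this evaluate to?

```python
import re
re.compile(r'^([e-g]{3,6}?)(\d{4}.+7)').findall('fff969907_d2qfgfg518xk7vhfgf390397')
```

[('fff', '969907_d2qfgfg518xk7vhfgf390397')]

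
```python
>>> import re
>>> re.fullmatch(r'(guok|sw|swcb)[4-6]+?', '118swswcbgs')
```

None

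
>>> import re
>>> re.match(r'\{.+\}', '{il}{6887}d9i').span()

`re.match` only tries the pattern at the start of the string.
The match spans [0:10] → '{il}{6887}'.

(0, 10)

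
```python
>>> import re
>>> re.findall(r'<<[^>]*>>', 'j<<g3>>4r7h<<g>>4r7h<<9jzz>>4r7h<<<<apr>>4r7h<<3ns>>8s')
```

`findall` yields the raw match text (5 of them) because the pattern has no groups.

['<<g3>>', '<<g>>', '<<9jzz>>', '<<<<apr>>', '<<3ns>>']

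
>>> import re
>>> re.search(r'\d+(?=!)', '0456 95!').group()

The `(?=…)`/`(?<=…)` assertion just peeks at neighbouring text; it doesn't advance the match position.
The match spans [5:7] → '95'.

'95'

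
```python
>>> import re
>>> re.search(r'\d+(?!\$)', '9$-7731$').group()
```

'773'

The negative lookaround is zero-width — it rules out positions where the adjacent text would match, without consuming anything.
The match spans [3:6] → '773'.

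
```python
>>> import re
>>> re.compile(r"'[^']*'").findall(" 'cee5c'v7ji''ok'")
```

["'cee5c'", "''"]

Matches: at [1:8] → "'cee5c'"; at [12:14] → "''".
With no groups in the pattern, `findall` gives back each whole match — 2 here.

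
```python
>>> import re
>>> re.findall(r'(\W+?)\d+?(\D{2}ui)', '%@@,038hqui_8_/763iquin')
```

[('%@@,', 'hqui'), ('/', 'iqui')]

This matches one or more of a non-word character (lazy) (captured); then one or more of a digit (lazy); then exactly 2 of a non-digit, then the literal 'ui' (captured).
Scanning left to right: at [0:11] match '%@@,038hqui', groups = ('%@@,', 'hqui'); at [14:22] match '/763iqui', groups = ('/', 'iqui').
2 groups means each result is a tuple of 2 captured strings — 2 here.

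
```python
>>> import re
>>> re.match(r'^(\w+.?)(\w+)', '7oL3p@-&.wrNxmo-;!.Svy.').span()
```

`match` is anchored at position 0; if the pattern doesn't fit there, it returns None.
The match spans [0:5] → '7oL3p'.

(0, 5)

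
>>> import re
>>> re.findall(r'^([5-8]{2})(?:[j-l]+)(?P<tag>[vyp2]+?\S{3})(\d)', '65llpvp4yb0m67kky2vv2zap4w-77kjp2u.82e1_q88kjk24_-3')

The pattern matches anchored at the start of the string; then exactly 2 of a character in [5-8] (captured); then one or more of a character in [j-l] (non-capturing group); then one or more of one of [vyp2] (lazy), then exactly 3 of a non-whitespace character (captured as 'tag'); then a digit (captured).
`findall` packs the 3 group values into a tuple for every match.

[('65', 'pvp4yb', '0')]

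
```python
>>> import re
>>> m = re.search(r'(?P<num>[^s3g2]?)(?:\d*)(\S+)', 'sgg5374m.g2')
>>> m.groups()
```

This matches optionally any character except [s3g2] (captured as 'num'); then zero or more of a digit (non-capturing group); then one or more of a non-whitespace character (captured).
Unlike `match`, `search` isn't anchored — it looks for the pattern anywhere in the string.
The match spans [0:11] → 'sgg5374m.g2'.
Captured: group 1 = '', group 2 = 'sgg5374m.g2'.

('', 'sgg5374m.g2')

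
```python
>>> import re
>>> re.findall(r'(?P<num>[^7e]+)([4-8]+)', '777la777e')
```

Pattern: one or more of any character except [7e] (captured as 'num'); then one or more of a character in [4-8] (captured).
Scanning left to right: at [3:8] match 'la777', groups = ('la', '777').
`findall` packs the 2 group values into a tuple for every match.

[('la', '777')]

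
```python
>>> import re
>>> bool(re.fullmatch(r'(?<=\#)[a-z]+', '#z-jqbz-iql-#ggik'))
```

False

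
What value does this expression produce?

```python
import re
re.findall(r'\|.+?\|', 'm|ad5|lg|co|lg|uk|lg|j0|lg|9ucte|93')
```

Walking the string: at [1:6] → '|ad5|'; at [8:12] → '|co|'; at [14:18] → '|uk|'; at [20:24] → '|j0|'; at [26:33] → '|9ucte|'.
`findall` yields the raw match text (5 of them) because the pattern has no groups.

['|ad5|', '|co|', '|uk|', '|j0|', '|9ucte|']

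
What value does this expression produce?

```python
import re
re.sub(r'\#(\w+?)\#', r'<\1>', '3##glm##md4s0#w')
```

'3#<glm><md4s0>w'

Matches: at [2:7] → '#glm#'; at [7:14] → '#md4s0#'.
Each match is replaced using the text its own group 1 captured.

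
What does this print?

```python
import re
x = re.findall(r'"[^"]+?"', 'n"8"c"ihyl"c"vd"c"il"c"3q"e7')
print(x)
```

No capturing groups, so `findall` returns the 5 full match strings.

['"8"', '"ihyl"', '"vd"', '"il"', '"3q"']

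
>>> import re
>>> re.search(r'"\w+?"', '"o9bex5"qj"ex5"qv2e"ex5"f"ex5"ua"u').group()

'"o9bex5"'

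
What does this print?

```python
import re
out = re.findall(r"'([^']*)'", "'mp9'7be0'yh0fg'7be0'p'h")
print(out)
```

['mp9', 'yh0fg', 'p']

Scanning left to right: at [0:5] match "'mp9'", group 1 = 'mp9'; at [9:16] match "'yh0fg'", group 1 = 'yh0fg'; at [20:23] match "'p'", group 1 = 'p'.
Because there's exactly one group, `findall` drops the full match and keeps group 1 from each hit.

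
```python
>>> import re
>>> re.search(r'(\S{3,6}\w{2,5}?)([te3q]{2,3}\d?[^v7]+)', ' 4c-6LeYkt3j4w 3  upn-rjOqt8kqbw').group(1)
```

Pattern: 3 to 6 of a non-whitespace character, then 2 to 5 of a word character (lazy) (captured); then 2 to 3 of one of [te3q], then optionally a digit, then one or more of any character except [v7] (captured).
`re.search` scans for the first position where the pattern succeeds.
The match spans [1:32] → '4c-6LeYkt3j4w 3  upn-rjOqt8kqbw'.
Captured: group 1 = '4c-6LeYk', group 2 = 't3j4w 3  upn-rjOqt8kqbw'.

'4c-6LeYk'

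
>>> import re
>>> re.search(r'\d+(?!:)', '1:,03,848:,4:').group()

'03'

The negative lookahead/lookbehind blocks any match where the forbidden context is present.
The match spans [3:5] → '03'.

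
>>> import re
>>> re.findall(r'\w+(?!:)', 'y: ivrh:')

['ivr']

A negative assertion filters positions out without eating any characters.
Scanning left to right: at [3:6] → 'ivr'.
With no groups in the pattern, `findall` gives back each whole match — 1 here.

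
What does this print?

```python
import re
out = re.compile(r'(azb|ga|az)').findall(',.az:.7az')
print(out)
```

With a single group, `findall` returns only what that group captured — 2 items.

['az', 'az']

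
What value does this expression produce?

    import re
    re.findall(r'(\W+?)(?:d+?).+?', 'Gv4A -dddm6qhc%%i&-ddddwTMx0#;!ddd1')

[' -', '&-', '#;!']

Pattern: one or more of a non-word character (lazy) (captured); then one or more of a literal 'd' (lazy) (non-capturing group); then one or more of any character (lazy).
A `+?`/`*?`/`{m,n}?` starts at its minimum and grows only as far as needed for what follows to match.
Matches: at [4:8] match ' -dd', group 1 = ' -'; at [17:21] match '&-dd', group 1 = '&-'; at [28:33] match '#;!dd', group 1 = '#;!'.
`findall` collects group 1 from each match (3 total).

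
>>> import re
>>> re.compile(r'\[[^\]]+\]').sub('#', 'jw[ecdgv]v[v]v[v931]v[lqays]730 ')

`sub` substitutes '#' at each match site.

'jw#v#v#v#730 '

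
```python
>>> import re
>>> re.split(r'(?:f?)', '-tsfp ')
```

['', '-', 't', 's', '', 'p', ' ', '']

Pattern: optionally a literal 'f' (non-capturing group).
Matches to split on: at [0:0] → ''; at [1:1] → ''; at [2:2] → ''; at [3:4] → 'f'; at [4:4] → ''; ….
Splitting on the pattern gives 8 pieces.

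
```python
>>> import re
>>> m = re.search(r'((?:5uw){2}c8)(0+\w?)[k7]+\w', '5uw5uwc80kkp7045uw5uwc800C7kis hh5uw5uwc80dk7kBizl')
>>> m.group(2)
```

'0k'

This matches the literal '5uw' repeated 2 times, then the literal 'c8' (captured); then one or more of the literal '0', then optionally a word character (captured); then one or more of one of [k7], then a word character.
`re.search` tries every starting position until one works.
The match spans [0:12] → '5uw5uwc80kkp'.
Captured: group 1 = '5uw5uwc8', group 2 = '0k'.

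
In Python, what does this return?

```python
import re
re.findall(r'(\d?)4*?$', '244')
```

['2', '']

The pattern matches optionally a digit (captured); then zero or more of a literal '4' (lazy); then anchored at the end.
Walking the string: at [0:3] match '244', group 1 = '2'; at [3:3] match '', group 1 = ''.
`findall` collects group 1 from each match (2 total).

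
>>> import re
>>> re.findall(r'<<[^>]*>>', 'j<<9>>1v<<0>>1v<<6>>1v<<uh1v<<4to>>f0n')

['<<9>>', '<<0>>', '<<6>>', '<<uh1v<<4to>>']

Since nothing is captured, `findall` lists the 4 matched substrings directly.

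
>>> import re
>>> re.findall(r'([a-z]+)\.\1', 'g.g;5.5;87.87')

The backreference `\1` re-matches whatever the first group consumed, character for character.
With a single group, `findall` returns only what that group captured — 1 item.

['g']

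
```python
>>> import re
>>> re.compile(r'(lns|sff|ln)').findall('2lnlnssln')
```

`|` is ordered: at each position the engine commits to the first alternative that works.
Matches: at [1:3] match 'ln', group 1 = 'ln'; at [3:6] match 'lns', group 1 = 'lns'; at [7:9] match 'ln', group 1 = 'ln'.
One capturing group, so `findall` returns just the captured substring from each match — 3 in all.

['ln', 'lns', 'ln']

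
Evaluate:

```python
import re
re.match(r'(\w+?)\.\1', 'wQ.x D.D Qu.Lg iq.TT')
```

`re.match` won't scan ahead — the pattern has to work from the very first character.
Here position 0 doesn't satisfy it, so the call returns None.

None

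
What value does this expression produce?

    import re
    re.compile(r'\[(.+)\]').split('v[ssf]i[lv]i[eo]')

['v', 'ssf]i[lv]i[eo', '']

The group in the pattern means `split` returns the separators' captures alongside the pieces.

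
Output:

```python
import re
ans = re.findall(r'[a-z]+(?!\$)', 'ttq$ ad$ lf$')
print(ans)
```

`(?!…)`/`(?<!…)` only lets a position through if the neighbouring text does NOT match; no characters are consumed.
Walking the string: at [0:2] → 'tt'; at [5:6] → 'a'; at [9:10] → 'l'.
With no groups in the pattern, `findall` gives back each whole match — 3 here.

['tt', 'a', 'l']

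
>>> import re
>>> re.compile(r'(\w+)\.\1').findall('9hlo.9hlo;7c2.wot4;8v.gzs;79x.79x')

`\1` has to match the exact text group 1 already captured.
Matches: at [0:9] match '9hlo.9hlo', group 1 = '9hlo'; at [26:33] match '79x.79x', group 1 = '79x'.
With a single group, `findall` returns only what that group captured — 2 items.

['9hlo', '79x']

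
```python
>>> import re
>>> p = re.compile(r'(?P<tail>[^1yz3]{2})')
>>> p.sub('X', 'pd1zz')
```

This matches exactly 2 of any character except [1yz3] (captured as 'tail').
Matches: at [0:2] → 'pd'.
Every occurrence is swapped for 'X'.

'X1zz'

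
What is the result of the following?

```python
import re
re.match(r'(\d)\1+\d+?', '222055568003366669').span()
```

(0, 4)

`\1` has to match the exact text group 1 already captured.
With `match`, the pattern is implicitly anchored at the beginning.
The match spans [0:4] → '2220'.
Captured: group 1 = '2'.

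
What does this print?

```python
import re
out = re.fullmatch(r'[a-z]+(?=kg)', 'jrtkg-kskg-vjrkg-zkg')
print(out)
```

The lookaround is zero-width — it requires the adjacent text to match without consuming it, so the asserted text isn't part of the match.
For `fullmatch`, every character of the input must be accounted for by the pattern.
Here the string isn't matched end-to-end, so the call returns None.

None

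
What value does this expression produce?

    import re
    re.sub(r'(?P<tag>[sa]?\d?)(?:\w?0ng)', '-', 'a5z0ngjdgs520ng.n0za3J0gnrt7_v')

'-jdg-.n0za3J0gnrt7_v'

Every occurrence is swapped for '-'.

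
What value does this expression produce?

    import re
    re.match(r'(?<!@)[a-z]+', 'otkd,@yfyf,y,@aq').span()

(0, 4)

A negative assertion filters positions out without eating any characters.
`re.match` only tries the pattern at the start of the string.
The match spans [0:4] → 'otkd'.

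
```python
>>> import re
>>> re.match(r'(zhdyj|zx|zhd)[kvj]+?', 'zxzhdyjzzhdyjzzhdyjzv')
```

None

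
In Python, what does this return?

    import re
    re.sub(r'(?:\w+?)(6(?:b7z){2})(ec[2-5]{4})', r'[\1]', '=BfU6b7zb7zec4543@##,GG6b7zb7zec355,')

'=[6b7zb7z]@##,GG6b7zb7zec355,'

The pattern matches one or more of a word character (lazy) (non-capturing group); then a literal '6', then the literal 'b7z' repeated 2 times (captured); then the literal 'ec', then exactly 4 of a character in [2-5] (captured).
Matches: at [1:17] → 'BfU6b7zb7zec4543'.
`\1` in the replacement pulls in group 1's text for each match.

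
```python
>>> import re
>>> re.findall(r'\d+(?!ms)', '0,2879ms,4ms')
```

['0', '287']

`(?!…)`/`(?<!…)` only lets a position through if the neighbouring text does NOT match; no characters are consumed.
Since nothing is captured, `findall` lists the 2 matched substrings directly.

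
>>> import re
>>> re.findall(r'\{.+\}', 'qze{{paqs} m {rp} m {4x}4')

['{{paqs} m {rp} m {4x}']

Scanning left to right: at [3:24] → '{{paqs} m {rp} m {4x}'.
`findall` yields the raw match text (1 of them) because the pattern has no groups.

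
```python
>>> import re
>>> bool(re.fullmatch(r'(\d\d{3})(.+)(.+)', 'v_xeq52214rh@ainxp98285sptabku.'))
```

False

`re.fullmatch` is like wrapping the pattern in `^…$` (in single-line mode).
Here the string isn't matched end-to-end, so the call returns None, and `bool(None)` is False.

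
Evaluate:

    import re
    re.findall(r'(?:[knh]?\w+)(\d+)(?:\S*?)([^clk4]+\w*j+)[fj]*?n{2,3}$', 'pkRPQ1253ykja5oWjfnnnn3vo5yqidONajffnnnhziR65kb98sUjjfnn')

With the lazy modifier that quantifier settles for the fewest repetitions that let the rest of the pattern succeed (the atoms after it are unaffected and can still be greedy).
Multiple groups make `findall` return tuples — one 2-tuple for the one match.

[('8', 'sUjj')]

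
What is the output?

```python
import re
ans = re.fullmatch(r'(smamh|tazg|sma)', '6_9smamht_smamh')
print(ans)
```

`re.fullmatch` requires the pattern to consume the entire string.
Here there's no way to consume every character, so the call returns None.

None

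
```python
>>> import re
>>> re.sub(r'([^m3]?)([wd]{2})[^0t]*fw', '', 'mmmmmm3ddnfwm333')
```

This matches optionally any character except [m3] (captured); then exactly 2 of one of [wd] (captured); then zero or more of any character except [0t], then the literal 'fw'.
Matches: at [7:12] → 'ddnfw'.
Every occurrence is swapped for ''.

'mmmmmm3m333'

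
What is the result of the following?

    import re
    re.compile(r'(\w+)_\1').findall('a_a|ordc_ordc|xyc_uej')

['a', 'ordc']

A backreference is literal: `\1` must see the identical characters the first group matched.
Matches: at [0:3] match 'a_a', group 1 = 'a'; at [4:13] match 'ordc_ordc', group 1 = 'ordc'.
`findall` collects group 1 from each match (2 total).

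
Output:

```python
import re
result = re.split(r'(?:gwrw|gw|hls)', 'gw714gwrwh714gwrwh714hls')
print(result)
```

['', '714', 'h714', 'h714', '']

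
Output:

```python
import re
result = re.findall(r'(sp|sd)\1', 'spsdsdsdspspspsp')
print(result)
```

['sd', 'sp', 'sp']

`\1` has to match the exact text group 1 already captured.
Because there's exactly one group, `findall` drops the full match and keeps group 1 from each hit.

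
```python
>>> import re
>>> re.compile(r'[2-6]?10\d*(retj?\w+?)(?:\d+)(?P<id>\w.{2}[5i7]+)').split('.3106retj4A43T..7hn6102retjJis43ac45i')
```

With a capturing group present, the delimiter's captured portion is kept in the result list.

['.', 'retj4A', 'T..7', 'hn', 'retjJis', 'ac45i', '']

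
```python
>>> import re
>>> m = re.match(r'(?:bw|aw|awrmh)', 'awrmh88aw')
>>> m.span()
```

(0, 2)

`re.match` only tries the pattern at the start of the string.
The match spans [0:2] → 'aw'.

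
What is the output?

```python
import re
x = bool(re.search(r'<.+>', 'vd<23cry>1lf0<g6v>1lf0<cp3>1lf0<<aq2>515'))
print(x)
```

True

The match spans [2:37] → '<23cry>1lf0<g6v>1lf0<cp3>1lf0<<aq2>'.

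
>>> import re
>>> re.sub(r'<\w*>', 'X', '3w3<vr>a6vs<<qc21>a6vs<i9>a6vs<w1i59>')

Matches: at [3:7] → '<vr>'; at [12:18] → '<qc21>'; at [22:26] → '<i9>'; at [30:37] → '<w1i59>'.
Every occurrence is swapped for 'X'.

'3w3Xa6vs<Xa6vsXa6vsX'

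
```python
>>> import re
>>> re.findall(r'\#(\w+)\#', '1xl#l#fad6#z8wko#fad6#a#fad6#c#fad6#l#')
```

['l', 'z8wko', 'a', 'c', 'l']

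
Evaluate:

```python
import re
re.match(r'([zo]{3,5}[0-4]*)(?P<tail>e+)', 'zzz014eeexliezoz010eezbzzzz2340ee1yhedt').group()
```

'zzz014eee'

Pattern: 3 to 5 of one of [zo], then zero or more of a character in [0-4] (captured); then one or more of a literal 'e' (captured as 'tail').
`re.match` only tries the pattern at the start of the string.
The match spans [0:9] → 'zzz014eee'.
Captured: group 1 = 'zzz014', group 2 = 'eee'.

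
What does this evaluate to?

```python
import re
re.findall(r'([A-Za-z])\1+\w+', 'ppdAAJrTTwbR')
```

['p']

A backreference is literal: `\1` must see the identical characters the first group matched.
Walking the string: at [0:12] match 'ppdAAJrTTwbR', group 1 = 'p'.
Because there's exactly one group, `findall` drops the full match and keeps group 1 from the one hit.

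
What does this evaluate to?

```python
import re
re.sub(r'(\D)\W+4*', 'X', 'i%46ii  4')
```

'X6iX'

`sub` substitutes 'X' at each match site.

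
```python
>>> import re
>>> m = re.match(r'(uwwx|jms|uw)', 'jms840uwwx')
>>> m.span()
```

`re.match` only tries the pattern at the start of the string.
The match spans [0:3] → 'jms'.
Captured: group 1 = 'jms'.

(0, 3)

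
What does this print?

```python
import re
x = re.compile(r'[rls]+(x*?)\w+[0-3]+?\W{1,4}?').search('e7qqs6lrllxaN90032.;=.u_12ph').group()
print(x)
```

This matches one or more of one of [rls]; then zero or more of a literal 'x' (lazy) (captured); then one or more of a word character, then one or more of a character in [0-3] (lazy), then 1 to 4 of a non-word character (lazy).
Because the quantifier is non-greedy, it stops expanding at the earliest point where the rest of the pattern can succeed.
Unlike `match`, `search` isn't anchored — it looks for the pattern anywhere in the string.
The match spans [4:19] → 's6lrllxaN90032.'.
Captured: group 1 = ''.

s6lrllxaN90032.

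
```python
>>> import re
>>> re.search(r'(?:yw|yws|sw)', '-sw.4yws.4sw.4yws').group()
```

The match spans [1:3] → 'sw'.

'sw'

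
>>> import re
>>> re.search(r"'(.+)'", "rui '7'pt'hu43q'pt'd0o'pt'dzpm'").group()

"'7'pt'hu43q'pt'd0o'pt'dzpm'"

The match spans [4:31] → "'7'pt'hu43q'pt'd0o'pt'dzpm'".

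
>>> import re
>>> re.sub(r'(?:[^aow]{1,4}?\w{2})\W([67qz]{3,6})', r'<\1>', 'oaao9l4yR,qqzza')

The pattern matches 1 to 4 of any character except [aow] (lazy), then exactly 2 of a word character (non-capturing group); then a non-word character; then 3 to 6 of one of [67qz] (captured).
Matches: at [4:14] → '9l4yR,qqzz'.
`\1` in the replacement pulls in group 1's text for each match.

'oaao<qqzz>a'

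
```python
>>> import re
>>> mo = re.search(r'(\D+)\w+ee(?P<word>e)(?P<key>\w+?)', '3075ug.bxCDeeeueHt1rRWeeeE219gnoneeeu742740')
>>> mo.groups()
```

('ug.bxCDeeeueHt', 'e', 'u')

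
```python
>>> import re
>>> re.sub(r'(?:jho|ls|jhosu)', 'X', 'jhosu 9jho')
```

'Xsu 9X'

The regex engine tests alternatives in the order written; an earlier branch that matches wins even if a later one would match more.
Matches: at [0:3] → 'jho'; at [7:10] → 'jho'.
`sub` substitutes 'X' at each match site.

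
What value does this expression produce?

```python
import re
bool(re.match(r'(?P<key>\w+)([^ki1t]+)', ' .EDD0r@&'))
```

`re.match` only tries the pattern at the start of the string.
Here the string doesn't start with a match, so the call returns None, and `bool(None)` is False.

False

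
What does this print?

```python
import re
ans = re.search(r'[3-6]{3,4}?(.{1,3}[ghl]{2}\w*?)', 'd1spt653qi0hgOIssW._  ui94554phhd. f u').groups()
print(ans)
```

('qi0hg',)

The pattern matches 3 to 4 of a character in [3-6] (lazy); then 1 to 3 of any character, then exactly 2 of one of [ghl], then zero or more of a word character (lazy) (captured).
Because the quantifier is non-greedy, it stops expanding at the earliest point where the rest of the pattern can succeed.
Unlike `match`, `search` isn't anchored — it looks for the pattern anywhere in the string.
The match spans [5:13] → '653qi0hg'.
Captured: group 1 = 'qi0hg'.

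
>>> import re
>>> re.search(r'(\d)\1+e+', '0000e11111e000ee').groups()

`\1` has to match the exact text group 1 already captured.
Unlike `match`, `search` isn't anchored — it looks for the pattern anywhere in the string.
The match spans [0:5] → '0000e'.
Captured: group 1 = '0'.

('0',)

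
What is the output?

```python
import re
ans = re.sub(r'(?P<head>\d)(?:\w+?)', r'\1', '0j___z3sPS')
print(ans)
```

0___z3PS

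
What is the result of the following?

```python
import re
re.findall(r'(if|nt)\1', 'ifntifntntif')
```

['nt']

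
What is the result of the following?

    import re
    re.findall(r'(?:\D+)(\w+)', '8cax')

The pattern matches one or more of a non-digit (non-capturing group); then one or more of a word character (captured).
With a single group, `findall` returns only what that group captured — 1 item.

['x']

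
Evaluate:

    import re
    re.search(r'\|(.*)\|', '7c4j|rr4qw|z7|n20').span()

(4, 14)

The match spans [4:14] → '|rr4qw|z7|'.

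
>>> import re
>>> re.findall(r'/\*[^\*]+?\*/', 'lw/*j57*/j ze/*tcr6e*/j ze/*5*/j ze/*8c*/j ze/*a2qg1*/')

Matches: at [2:9] → '/*j57*/'; at [13:22] → '/*tcr6e*/'; at [26:31] → '/*5*/'; at [35:41] → '/*8c*/'; at [45:54] → '/*a2qg1*/'.
No capturing groups, so `findall` returns the 5 full match strings.

['/*j57*/', '/*tcr6e*/', '/*5*/', '/*8c*/', '/*a2qg1*/']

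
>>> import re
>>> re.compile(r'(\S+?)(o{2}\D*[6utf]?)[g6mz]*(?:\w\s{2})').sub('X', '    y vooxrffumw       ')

Pattern: one or more of a non-whitespace character (lazy) (captured); then exactly 2 of the literal 'o', then zero or more of a non-digit, then optionally one of [6utf] (captured); then zero or more of one of [g6mz]; then a word character, then exactly 2 of whitespace (non-capturing group).
Matches: at [6:18] → 'vooxrffumw  '.
Each match is replaced by 'X'.

'    y X     '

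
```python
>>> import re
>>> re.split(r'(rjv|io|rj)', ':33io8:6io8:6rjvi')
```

[':33', 'io', '8:6', 'io', '8:6', 'rjv', 'i']

`|` is ordered: at each position the engine commits to the first alternative that works.
Matches to split on: at [3:5] → 'io'; at [8:10] → 'io'; at [13:16] → 'rjv'.
With a capturing group present, the delimiter's captured portion is kept in the result list.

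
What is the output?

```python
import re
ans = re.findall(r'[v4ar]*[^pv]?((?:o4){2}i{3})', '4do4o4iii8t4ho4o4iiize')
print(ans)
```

Pattern: zero or more of one of [v4ar], then optionally any character except [pv]; then the literal 'o4' repeated 2 times, then exactly 3 of a literal 'i' (captured).
`findall` collects group 1 from each match (2 total).

['o4o4iii', 'o4o4iii']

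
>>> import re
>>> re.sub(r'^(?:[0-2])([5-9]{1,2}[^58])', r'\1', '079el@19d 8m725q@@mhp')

'79el@19d 8m725q@@mhp'

The pattern matches anchored at the start of the string; then a character in [0-2] (non-capturing group); then 1 to 2 of a character in [5-9], then any character except [58] (captured).
The replacement refers to a captured group, so each match is rewritten using its own captured text.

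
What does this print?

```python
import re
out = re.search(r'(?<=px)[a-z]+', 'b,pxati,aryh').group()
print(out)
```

ati

Lookahead/lookbehind check context without consuming it, so the matched span excludes the asserted characters.
`re.search` tries every starting position until one works.
The match spans [4:7] → 'ati'.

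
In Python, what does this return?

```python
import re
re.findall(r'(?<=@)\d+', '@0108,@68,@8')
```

Lookahead/lookbehind check context without consuming it, so the matched span excludes the asserted characters.
Matches: at [1:5] → '0108'; at [7:9] → '68'; at [11:12] → '8'.
With no groups in the pattern, `findall` gives back each whole match — 3 here.

['0108', '68', '8']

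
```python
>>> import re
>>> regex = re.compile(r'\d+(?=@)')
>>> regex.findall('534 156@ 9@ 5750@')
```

['156', '9', '5750']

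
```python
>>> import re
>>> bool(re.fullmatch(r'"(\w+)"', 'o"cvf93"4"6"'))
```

False

`re.fullmatch` is like wrapping the pattern in `^…$` (in single-line mode).
Here the pattern can't cover the whole string, so the call returns None, and `bool(None)` is False.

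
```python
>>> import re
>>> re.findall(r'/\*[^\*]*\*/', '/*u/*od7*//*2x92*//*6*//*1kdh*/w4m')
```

`findall` yields the raw match text (4 of them) because the pattern has no groups.

['/*od7*/', '/*2x92*/', '/*6*/', '/*1kdh*/']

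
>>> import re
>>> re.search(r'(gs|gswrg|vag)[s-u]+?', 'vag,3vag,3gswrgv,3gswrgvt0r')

Here nothing in the string fits, so the call returns None.

None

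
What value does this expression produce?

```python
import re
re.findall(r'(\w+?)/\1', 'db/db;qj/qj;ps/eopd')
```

`\1` is not a pattern — it's the concrete string captured by group 1, re-applied verbatim.
One capturing group, so `findall` returns just the captured substring from each match — 2 in all.

['db', 'qj']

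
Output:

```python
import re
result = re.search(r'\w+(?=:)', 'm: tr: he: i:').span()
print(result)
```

Because the assertion is zero-width, the text it checks is not consumed and won't appear in the result.
`re.search` scans for the first position where the pattern succeeds.
The match spans [0:1] → 'm'.

(0, 1)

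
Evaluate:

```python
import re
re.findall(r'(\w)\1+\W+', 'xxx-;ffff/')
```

A backreference is literal: `\1` must see the identical characters the first group matched.
Walking the string: at [0:5] match 'xxx-;', group 1 = 'x'; at [5:10] match 'ffff/', group 1 = 'f'.
With a single group, `findall` returns only what that group captured — 2 items.

['x', 'f']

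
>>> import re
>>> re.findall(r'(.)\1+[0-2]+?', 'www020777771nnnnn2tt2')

['w', '7', 'n', 't']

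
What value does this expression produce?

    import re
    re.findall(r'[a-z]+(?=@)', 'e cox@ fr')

['cox']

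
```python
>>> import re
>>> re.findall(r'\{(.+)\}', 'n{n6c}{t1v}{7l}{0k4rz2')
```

['n6c}{t1v}{7l']

Walking the string: at [1:15] match '{n6c}{t1v}{7l}', group 1 = 'n6c}{t1v}{7l'.
One capturing group, so `findall` returns just the captured substring from the one match — 1 in all.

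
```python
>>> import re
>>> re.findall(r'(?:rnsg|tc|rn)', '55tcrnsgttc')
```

['tc', 'rnsg', 'tc']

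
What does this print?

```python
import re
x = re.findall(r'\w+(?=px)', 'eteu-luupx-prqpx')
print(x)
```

['luu', 'prq']

The lookaround is zero-width — it requires the adjacent text to match without consuming it, so the asserted text isn't part of the match.
`findall` yields the raw match text (2 of them) because the pattern has no groups.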